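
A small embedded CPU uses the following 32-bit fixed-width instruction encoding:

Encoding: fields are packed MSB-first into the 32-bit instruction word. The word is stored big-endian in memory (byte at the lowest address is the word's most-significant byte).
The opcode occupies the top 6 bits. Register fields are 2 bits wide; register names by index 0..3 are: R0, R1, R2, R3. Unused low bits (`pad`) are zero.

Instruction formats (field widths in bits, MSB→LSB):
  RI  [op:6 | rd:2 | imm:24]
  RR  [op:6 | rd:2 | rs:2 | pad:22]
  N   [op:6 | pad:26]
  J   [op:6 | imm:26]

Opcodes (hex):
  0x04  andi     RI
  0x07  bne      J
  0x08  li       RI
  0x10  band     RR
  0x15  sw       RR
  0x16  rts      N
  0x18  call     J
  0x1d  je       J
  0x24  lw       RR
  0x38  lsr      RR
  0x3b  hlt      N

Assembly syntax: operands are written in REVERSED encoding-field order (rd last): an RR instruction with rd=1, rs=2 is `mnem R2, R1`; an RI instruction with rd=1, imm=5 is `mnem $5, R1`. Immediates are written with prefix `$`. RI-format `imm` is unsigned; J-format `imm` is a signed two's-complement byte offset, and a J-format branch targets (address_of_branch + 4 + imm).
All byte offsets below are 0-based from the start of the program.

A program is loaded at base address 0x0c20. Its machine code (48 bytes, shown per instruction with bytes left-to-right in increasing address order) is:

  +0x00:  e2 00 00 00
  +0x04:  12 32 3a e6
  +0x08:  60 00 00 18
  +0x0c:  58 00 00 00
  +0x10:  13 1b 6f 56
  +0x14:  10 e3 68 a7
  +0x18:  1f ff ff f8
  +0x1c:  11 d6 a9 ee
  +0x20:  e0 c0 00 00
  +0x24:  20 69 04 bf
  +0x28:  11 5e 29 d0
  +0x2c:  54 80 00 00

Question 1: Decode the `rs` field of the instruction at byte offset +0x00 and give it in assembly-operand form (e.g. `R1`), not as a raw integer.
R0

[00] e2 00 00 00 → 0xe2000000
  top 6b → 0x38 → lsr [RR]
  rd: (w>>24)&0x3=0x2 → R2
  rs: (w>>22)&0x3=0x0 → R0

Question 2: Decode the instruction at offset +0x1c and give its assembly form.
@+1c  big-endian(11 d6 a9 ee) = 0x11d6a9ee
  top 6b → 0x4 → andi [RI]
  rd@[25:24]=0x1 ⇒ R1
  imm@[23:0]=0xd6a9ee ⇒ $14068206

andi $14068206, R1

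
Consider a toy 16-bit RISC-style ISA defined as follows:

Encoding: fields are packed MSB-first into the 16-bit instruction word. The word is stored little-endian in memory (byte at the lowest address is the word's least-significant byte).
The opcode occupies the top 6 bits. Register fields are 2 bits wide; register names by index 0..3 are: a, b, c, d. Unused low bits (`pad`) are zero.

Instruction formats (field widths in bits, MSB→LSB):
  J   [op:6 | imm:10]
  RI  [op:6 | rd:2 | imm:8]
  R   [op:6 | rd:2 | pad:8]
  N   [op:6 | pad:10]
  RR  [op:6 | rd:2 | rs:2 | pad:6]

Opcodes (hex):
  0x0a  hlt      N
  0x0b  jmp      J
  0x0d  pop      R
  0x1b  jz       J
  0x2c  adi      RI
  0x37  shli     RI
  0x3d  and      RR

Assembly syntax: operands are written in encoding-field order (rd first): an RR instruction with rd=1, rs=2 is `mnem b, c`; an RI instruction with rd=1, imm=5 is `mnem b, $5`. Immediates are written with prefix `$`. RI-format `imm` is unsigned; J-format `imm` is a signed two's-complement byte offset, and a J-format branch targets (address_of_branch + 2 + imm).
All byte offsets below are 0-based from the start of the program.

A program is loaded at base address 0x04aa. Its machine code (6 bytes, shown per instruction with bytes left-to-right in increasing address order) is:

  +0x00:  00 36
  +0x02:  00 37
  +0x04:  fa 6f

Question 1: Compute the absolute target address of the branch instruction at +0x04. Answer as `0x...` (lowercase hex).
[04] fa 6f → 0x6ffa
  opcode bits[15:10]=0x1b: jz/J
  [9:0] imm=1018 (s10→-6) = $-6
  target = base 0x04aa + off 0x04 + 2 + imm -6 = 0x04aa

0x04aa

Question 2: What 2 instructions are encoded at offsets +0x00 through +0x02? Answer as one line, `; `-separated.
pop c; pop d

off 0x00: read 00 36 as little → 0x3600
  op=0x3600>>10=0xd ⇒ pop (R)
  rd@[9:8]=0x2 ⇒ c
off 0x02: read 00 37 as little → 0x3700
  op=0x3700>>10=0xd ⇒ pop (R)
  rd@[9:8]=0x3 ⇒ d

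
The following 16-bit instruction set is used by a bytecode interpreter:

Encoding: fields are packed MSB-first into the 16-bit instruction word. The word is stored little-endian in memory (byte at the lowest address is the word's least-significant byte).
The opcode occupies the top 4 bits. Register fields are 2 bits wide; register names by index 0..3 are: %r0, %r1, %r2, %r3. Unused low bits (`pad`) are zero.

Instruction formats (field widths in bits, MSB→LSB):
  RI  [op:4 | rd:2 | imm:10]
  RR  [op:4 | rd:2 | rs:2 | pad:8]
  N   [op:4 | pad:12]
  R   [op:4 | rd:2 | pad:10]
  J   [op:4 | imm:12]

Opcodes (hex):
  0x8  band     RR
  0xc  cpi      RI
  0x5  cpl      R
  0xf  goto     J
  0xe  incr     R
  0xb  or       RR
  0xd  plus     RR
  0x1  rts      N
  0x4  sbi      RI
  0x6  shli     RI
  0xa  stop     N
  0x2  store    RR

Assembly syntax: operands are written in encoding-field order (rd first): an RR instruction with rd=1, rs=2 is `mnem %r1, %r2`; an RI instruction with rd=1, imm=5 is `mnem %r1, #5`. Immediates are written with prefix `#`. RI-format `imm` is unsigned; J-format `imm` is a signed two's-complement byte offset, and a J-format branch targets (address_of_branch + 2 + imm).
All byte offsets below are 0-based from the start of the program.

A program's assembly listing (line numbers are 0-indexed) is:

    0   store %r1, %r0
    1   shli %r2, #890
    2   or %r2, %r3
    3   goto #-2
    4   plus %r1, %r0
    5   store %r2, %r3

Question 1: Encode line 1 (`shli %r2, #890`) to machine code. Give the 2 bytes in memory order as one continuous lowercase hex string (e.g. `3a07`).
L1: shli op=0x6:4|rd=2:2|imm=890:10 ⇒ 0x6b7a ⇒ little 7a 6b

7a6b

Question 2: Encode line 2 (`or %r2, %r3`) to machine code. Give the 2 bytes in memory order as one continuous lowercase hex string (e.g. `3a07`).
00bb

L2: or op=0xb:4|rd=2:2|rs=3:2|pad=0:8 ⇒ 0xbb00 ⇒ little 00 bb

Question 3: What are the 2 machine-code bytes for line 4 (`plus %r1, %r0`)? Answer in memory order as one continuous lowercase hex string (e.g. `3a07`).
00d4

line 4 (plus): pack op=0xd:4|rd=1:2|rs=0:2|pad=0:8 = 0xd400; little→ 00 d4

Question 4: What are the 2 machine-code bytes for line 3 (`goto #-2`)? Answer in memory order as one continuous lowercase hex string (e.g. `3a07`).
line 3 (goto): pack op=0xf:4|imm=-2:12 = 0xfffe; little→ fe ff

feff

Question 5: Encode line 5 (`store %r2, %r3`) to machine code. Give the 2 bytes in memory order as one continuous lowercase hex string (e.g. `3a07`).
002b

L5: store op=0x2:4|rd=2:2|rs=3:2|pad=0:8 ⇒ 0x2b00 ⇒ little 00 2b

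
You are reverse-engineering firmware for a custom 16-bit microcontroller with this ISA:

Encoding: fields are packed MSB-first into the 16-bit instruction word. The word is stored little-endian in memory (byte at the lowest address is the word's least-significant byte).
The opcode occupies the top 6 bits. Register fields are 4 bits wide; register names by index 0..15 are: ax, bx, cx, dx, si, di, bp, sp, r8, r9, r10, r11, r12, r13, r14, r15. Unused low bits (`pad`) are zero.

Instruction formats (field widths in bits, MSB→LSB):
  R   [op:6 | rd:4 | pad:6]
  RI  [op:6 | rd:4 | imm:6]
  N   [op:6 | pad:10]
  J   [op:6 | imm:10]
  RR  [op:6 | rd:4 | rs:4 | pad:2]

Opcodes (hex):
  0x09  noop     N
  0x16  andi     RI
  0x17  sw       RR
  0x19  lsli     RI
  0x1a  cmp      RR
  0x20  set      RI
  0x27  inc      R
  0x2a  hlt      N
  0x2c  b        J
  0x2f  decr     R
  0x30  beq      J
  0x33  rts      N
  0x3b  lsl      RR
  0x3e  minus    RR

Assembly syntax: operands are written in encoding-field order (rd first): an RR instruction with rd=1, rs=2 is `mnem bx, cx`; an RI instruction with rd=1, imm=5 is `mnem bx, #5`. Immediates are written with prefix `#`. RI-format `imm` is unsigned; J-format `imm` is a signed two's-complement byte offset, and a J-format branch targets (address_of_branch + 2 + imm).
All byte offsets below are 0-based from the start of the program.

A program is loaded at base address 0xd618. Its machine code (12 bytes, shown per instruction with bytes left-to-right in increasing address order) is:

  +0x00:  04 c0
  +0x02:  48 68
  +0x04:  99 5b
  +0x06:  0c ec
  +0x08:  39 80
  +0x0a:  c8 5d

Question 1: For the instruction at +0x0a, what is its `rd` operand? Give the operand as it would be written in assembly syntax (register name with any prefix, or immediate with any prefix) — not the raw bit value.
sp

+0x0a: c8 5d ⇒ word 0x5dc8 (little)
  op=0x5dc8>>10=0x17 ⇒ sw (RR)
  rd: (w>>6)&0xf=0x7 → sp
  rs: (w>>2)&0xf=0x2 → cx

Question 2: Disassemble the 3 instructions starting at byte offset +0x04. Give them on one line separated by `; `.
andi r14, #25; lsl ax, dx; set ax, #57

[04] 99 5b → 0x5b99
  opcode bits[15:10]=0x16: andi/RI
  [9:6] rd=14 = r14
  [5:0] imm=25 = #25
[06] 0c ec → 0xec0c
  opcode bits[15:10]=0x3b: lsl/RR
  [9:6] rd=0 = ax
  [5:2] rs=3 = dx
[08] 39 80 → 0x8039
  opcode bits[15:10]=0x20: set/RI
  [9:6] rd=0 = ax
  [5:0] imm=57 = #57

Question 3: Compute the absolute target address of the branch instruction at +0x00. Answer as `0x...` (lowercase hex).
0xd61e

off 0x00: read 04 c0 as little → 0xc004
  opcode bits[15:10]=0x30: beq/J
  imm@[9:0]=0x4 ⇒ #4
  target = base 0xd618 + off 0x00 + 2 + imm 4 = 0xd61e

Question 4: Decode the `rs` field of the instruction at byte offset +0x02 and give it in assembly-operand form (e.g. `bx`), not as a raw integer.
cx

off 0x02: read 48 68 as little → 0x6848
  opcode bits[15:10]=0x1a: cmp/RR
  rd: (w>>6)&0xf=0x1 → bx
  rs: (w>>2)&0xf=0x2 → cx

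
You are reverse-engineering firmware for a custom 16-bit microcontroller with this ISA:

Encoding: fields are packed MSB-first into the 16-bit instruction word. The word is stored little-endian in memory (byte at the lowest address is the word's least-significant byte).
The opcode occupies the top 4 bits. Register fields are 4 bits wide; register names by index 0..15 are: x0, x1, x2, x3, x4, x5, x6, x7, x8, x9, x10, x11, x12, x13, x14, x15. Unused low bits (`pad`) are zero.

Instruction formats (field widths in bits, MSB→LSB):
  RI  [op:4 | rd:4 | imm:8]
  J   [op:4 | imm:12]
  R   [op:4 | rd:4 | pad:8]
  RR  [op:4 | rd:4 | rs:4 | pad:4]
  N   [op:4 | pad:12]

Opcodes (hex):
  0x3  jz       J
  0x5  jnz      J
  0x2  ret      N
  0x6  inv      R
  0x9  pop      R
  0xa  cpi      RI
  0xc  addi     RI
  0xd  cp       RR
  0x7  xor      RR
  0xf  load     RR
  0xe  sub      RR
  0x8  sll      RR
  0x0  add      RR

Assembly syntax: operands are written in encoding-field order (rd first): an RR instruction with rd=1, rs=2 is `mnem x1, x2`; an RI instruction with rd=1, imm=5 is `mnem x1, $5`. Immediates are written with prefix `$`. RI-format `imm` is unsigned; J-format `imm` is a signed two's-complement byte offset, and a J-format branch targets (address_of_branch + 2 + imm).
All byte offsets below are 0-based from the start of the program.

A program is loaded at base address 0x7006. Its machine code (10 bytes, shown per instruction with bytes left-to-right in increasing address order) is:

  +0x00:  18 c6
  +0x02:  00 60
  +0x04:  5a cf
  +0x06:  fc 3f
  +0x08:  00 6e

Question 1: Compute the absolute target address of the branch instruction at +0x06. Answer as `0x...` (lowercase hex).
0x700a

[06] fc 3f → 0x3ffc
  top 4b → 0x3 → jz [J]
  [11:0] imm=4092 (s12→-4) = $-4
  target = base 0x7006 + off 0x06 + 2 + imm -4 = 0x700a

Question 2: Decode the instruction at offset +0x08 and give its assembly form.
off 0x08: read 00 6e as little → 0x6e00
  op=0x6e00>>12=0x6 ⇒ inv (R)
  [11:8] rd=14 = x14

inv x14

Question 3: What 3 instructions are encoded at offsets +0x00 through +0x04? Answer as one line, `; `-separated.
@+00  little-endian(18 c6) = 0xc618
  op=0xc618>>12=0xc ⇒ addi (RI)
  rd@[11:8]=0x6 ⇒ x6
  imm@[7:0]=0x18 ⇒ $24
@+02  little-endian(00 60) = 0x6000
  op=0x6000>>12=0x6 ⇒ inv (R)
  rd@[11:8]=0x0 ⇒ x0
@+04  little-endian(5a cf) = 0xcf5a
  op=0xcf5a>>12=0xc ⇒ addi (RI)
  rd@[11:8]=0xf ⇒ x15
  imm@[7:0]=0x5a ⇒ $90

addi x6, $24; inv x0; addi x15, $90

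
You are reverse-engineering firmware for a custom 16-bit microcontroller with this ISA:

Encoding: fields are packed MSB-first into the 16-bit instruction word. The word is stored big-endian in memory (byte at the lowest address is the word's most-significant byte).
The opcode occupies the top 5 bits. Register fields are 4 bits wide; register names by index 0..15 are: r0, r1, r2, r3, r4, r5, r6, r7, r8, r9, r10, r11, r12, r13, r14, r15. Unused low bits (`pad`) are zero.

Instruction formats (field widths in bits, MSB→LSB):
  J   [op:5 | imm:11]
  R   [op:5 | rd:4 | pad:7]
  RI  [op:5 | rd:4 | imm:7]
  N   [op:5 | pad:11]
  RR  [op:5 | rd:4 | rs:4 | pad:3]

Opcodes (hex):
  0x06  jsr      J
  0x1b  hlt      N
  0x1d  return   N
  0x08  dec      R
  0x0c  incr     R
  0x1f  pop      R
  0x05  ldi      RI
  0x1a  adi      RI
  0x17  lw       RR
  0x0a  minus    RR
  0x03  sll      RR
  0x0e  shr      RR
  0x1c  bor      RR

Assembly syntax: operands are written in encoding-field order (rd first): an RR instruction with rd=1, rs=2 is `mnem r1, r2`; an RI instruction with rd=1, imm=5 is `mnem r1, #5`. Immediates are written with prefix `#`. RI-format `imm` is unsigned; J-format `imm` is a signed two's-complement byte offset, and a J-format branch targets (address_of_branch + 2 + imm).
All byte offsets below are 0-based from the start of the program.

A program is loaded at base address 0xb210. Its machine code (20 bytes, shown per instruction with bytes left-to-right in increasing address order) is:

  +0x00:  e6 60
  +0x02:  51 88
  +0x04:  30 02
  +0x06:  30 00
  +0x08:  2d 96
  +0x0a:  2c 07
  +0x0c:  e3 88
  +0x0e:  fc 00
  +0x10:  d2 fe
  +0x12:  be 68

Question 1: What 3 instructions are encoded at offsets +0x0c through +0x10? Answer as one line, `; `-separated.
bor r7, r1; pop r8; adi r5, #126

@+0c  big-endian(e3 88) = 0xe388
  op=0xe388>>11=0x1c ⇒ bor (RR)
  rd@[10:7]=0x7 ⇒ r7
  rs@[6:3]=0x1 ⇒ r1
@+0e  big-endian(fc 00) = 0xfc00
  op=0xfc00>>11=0x1f ⇒ pop (R)
  rd@[10:7]=0x8 ⇒ r8
@+10  big-endian(d2 fe) = 0xd2fe
  op=0xd2fe>>11=0x1a ⇒ adi (RI)
  rd@[10:7]=0x5 ⇒ r5
  imm@[6:0]=0x7e ⇒ #126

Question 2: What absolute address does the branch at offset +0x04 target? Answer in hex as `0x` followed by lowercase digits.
0xb218

+0x04: 30 02 ⇒ word 0x3002 (big)
  top 5b → 0x6 → jsr [J]
  imm: (w>>0)&0x7ff=0x2 → #2
  target = base 0xb210 + off 0x04 + 2 + imm 2 = 0xb218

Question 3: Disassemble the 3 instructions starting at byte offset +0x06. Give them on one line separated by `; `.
jsr #0; ldi r11, #22; ldi r8, #7

[06] 30 00 → 0x3000
  op=0x3000>>11=0x6 ⇒ jsr (J)
  [10:0] imm=0 = #0
[08] 2d 96 → 0x2d96
  op=0x2d96>>11=0x5 ⇒ ldi (RI)
  [10:7] rd=11 = r11
  [6:0] imm=22 = #22
[0a] 2c 07 → 0x2c07
  op=0x2c07>>11=0x5 ⇒ ldi (RI)
  [10:7] rd=8 = r8
  [6:0] imm=7 = #7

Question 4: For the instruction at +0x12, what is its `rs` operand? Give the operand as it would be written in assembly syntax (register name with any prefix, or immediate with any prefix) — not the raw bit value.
+0x12: be 68 ⇒ word 0xbe68 (big)
  opcode bits[15:11]=0x17: lw/RR
  rd@[10:7]=0xc ⇒ r12
  rs@[6:3]=0xd ⇒ r13

r13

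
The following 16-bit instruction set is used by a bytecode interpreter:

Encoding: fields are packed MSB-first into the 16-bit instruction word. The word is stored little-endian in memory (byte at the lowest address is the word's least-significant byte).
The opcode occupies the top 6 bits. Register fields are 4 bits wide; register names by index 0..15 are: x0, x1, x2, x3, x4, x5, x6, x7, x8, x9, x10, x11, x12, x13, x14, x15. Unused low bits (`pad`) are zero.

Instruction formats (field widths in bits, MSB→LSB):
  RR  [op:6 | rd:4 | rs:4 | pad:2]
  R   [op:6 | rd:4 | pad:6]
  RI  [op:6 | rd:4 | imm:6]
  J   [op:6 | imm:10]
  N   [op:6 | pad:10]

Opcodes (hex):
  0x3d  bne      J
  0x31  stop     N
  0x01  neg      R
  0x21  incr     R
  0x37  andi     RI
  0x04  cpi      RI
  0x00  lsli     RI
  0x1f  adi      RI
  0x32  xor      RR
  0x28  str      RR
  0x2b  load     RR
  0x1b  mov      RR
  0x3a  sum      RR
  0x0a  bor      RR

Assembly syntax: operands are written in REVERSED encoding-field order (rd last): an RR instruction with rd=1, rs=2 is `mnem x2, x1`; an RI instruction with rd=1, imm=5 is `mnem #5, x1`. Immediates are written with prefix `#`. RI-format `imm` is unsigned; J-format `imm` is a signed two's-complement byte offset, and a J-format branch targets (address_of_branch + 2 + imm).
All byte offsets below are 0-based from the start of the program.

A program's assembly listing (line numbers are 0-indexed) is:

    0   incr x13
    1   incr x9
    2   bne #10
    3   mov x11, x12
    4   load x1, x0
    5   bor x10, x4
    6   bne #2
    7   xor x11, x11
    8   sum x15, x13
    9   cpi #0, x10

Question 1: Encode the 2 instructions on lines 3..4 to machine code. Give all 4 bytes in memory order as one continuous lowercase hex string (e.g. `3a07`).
3. mov fields op=0x1b:6|rd=12:4|rs=11:4|pad=0:2 → word 6f2ch → 2c 6f
4. load fields op=0x2b:6|rd=0:4|rs=1:4|pad=0:2 → word ac04h → 04 ac

2c6f04ac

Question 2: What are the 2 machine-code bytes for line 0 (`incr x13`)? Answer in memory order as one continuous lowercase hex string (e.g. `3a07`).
0. incr fields op=0x21:6|rd=13:4|pad=0:6 → word 8740h → 40 87

4087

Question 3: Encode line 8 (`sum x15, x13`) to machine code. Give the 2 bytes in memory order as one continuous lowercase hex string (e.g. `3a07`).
line 8 (sum): pack op=0x3a:6|rd=13:4|rs=15:4|pad=0:2 = 0xeb7c; little→ 7c eb

7ceb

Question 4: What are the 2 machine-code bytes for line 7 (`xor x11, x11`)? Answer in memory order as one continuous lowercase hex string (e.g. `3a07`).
7. xor fields op=0x32:6|rd=11:4|rs=11:4|pad=0:2 → word caech → ec ca

ecca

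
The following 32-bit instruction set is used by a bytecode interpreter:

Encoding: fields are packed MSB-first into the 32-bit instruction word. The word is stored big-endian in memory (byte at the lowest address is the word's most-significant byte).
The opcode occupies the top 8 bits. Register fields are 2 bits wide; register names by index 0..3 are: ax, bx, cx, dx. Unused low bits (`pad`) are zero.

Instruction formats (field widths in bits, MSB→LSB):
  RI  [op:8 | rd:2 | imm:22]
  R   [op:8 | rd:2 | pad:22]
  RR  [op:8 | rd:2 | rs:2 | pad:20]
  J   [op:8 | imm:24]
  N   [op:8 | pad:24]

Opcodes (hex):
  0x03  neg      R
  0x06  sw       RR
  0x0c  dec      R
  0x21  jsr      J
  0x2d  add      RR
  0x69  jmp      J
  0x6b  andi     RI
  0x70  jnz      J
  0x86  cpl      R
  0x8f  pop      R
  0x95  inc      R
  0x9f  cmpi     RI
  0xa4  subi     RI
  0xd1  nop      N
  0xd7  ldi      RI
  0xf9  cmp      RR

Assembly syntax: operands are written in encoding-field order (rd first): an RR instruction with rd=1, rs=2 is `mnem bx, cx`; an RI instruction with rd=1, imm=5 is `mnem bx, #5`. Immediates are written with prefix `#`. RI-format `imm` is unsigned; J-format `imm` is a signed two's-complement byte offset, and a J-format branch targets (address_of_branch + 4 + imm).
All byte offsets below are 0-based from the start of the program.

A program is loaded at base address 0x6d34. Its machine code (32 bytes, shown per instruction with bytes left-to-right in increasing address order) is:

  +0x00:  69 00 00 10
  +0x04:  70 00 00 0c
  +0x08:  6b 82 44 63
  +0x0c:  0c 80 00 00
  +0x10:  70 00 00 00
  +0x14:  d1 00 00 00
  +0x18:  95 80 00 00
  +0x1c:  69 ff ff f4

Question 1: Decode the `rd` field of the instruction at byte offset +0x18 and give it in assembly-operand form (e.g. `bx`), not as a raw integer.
cx

off 0x18: read 95 80 00 00 as big → 0x95800000
  top 8b → 0x95 → inc [R]
  rd@[23:22]=0x2 ⇒ cx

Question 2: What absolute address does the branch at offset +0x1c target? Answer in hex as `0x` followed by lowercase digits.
off 0x1c: read 69 ff ff f4 as big → 0x69fffff4
  opcode bits[31:24]=0x69: jmp/J
  imm@[23:0]=0xfffff4 (s24→-12) ⇒ #-12
  target = base 0x6d34 + off 0x1c + 4 + imm -12 = 0x6d48

0x6d48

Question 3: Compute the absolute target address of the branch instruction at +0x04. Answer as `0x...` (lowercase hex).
[04] 70 00 00 0c → 0x7000000c
  top 8b → 0x70 → jnz [J]
  imm: (w>>0)&0xffffff=0xc → #12
  target = base 0x6d34 + off 0x04 + 4 + imm 12 = 0x6d48

0x6d48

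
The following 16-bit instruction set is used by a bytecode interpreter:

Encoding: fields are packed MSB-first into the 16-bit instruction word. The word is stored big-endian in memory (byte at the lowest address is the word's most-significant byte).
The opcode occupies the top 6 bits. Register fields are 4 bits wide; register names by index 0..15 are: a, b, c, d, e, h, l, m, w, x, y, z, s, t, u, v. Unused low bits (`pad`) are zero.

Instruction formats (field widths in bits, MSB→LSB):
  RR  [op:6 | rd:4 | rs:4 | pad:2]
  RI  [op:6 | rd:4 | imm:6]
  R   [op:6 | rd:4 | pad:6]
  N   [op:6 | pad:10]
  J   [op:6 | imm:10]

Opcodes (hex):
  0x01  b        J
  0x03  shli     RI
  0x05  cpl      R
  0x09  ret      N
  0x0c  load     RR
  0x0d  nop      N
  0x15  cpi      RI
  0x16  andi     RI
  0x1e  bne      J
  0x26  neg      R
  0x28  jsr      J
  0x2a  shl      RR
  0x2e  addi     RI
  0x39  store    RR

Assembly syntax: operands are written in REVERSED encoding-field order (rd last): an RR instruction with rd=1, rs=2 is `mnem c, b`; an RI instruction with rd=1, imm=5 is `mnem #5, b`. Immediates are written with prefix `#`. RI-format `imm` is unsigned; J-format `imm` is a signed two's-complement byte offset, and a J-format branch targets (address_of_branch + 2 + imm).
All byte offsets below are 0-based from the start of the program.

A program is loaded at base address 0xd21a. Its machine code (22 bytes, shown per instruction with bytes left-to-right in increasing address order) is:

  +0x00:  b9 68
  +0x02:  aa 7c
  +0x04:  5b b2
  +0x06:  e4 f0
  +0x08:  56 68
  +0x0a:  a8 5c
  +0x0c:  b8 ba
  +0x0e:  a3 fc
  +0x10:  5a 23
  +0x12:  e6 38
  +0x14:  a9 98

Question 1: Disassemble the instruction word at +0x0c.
addi #58, c

off 0x0c: read b8 ba as big → 0xb8ba
  opcode bits[15:10]=0x2e: addi/RI
  rd: (w>>6)&0xf=0x2 → c
  imm: (w>>0)&0x3f=0x3a → #58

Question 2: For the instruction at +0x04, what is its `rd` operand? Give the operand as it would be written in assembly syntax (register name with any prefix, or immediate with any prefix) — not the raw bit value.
u

off 0x04: read 5b b2 as big → 0x5bb2
  op=0x5bb2>>10=0x16 ⇒ andi (RI)
  rd: (w>>6)&0xf=0xe → u
  imm: (w>>0)&0x3f=0x32 → #50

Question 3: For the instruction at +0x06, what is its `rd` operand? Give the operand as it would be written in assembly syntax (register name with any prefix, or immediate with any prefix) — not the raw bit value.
@+06  big-endian(e4 f0) = 0xe4f0
  opcode bits[15:10]=0x39: store/RR
  [9:6] rd=3 = d
  [5:2] rs=12 = s

d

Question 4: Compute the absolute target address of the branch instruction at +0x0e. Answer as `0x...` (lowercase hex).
0xd226

off 0x0e: read a3 fc as big → 0xa3fc
  op=0xa3fc>>10=0x28 ⇒ jsr (J)
  imm@[9:0]=0x3fc (s10→-4) ⇒ #-4
  target = base 0xd21a + off 0x0e + 2 + imm -4 = 0xd226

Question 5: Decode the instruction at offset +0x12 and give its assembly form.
store u, w

off 0x12: read e6 38 as big → 0xe638
  top 6b → 0x39 → store [RR]
  [9:6] rd=8 = w
  [5:2] rs=14 = u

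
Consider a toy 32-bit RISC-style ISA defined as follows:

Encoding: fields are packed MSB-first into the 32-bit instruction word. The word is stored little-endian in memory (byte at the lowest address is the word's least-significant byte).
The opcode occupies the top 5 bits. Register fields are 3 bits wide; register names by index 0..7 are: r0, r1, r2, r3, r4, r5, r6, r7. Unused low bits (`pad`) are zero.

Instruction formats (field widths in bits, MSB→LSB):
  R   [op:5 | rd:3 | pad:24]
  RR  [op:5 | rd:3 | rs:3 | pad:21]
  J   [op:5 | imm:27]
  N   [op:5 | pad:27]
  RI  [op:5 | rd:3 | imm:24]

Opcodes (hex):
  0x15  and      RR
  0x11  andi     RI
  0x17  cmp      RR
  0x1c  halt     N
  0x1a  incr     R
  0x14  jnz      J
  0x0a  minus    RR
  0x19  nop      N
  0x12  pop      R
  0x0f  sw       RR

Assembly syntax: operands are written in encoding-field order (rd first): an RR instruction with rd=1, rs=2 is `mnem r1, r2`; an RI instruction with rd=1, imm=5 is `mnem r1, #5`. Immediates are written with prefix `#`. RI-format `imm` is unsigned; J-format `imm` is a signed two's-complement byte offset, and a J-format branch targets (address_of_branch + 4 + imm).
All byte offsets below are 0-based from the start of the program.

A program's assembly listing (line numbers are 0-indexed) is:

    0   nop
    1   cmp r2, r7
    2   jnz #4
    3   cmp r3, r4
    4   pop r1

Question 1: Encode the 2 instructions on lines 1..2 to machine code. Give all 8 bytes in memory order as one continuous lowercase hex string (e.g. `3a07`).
0000e0ba040000a0

line 1 (cmp): pack op=0x17:5|rd=2:3|rs=7:3|pad=0:21 = 0xbae00000; little→ 00 00 e0 ba
line 2 (jnz): pack op=0x14:5|imm=4:27 = 0xa0000004; little→ 04 00 00 a0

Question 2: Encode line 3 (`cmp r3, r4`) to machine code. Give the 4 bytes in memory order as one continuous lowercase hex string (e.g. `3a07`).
000080bb

line 3 (cmp): pack op=0x17:5|rd=3:3|rs=4:3|pad=0:21 = 0xbb800000; little→ 00 00 80 bb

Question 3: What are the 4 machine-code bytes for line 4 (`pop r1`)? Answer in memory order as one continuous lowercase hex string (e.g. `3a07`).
4. pop fields op=0x12:5|rd=1:3|pad=0:24 → word 91000000h → 00 00 00 91

00000091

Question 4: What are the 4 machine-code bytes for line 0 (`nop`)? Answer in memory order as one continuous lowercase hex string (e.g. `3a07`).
0. nop fields op=0x19:5|pad=0:27 → word c8000000h → 00 00 00 c8

000000c8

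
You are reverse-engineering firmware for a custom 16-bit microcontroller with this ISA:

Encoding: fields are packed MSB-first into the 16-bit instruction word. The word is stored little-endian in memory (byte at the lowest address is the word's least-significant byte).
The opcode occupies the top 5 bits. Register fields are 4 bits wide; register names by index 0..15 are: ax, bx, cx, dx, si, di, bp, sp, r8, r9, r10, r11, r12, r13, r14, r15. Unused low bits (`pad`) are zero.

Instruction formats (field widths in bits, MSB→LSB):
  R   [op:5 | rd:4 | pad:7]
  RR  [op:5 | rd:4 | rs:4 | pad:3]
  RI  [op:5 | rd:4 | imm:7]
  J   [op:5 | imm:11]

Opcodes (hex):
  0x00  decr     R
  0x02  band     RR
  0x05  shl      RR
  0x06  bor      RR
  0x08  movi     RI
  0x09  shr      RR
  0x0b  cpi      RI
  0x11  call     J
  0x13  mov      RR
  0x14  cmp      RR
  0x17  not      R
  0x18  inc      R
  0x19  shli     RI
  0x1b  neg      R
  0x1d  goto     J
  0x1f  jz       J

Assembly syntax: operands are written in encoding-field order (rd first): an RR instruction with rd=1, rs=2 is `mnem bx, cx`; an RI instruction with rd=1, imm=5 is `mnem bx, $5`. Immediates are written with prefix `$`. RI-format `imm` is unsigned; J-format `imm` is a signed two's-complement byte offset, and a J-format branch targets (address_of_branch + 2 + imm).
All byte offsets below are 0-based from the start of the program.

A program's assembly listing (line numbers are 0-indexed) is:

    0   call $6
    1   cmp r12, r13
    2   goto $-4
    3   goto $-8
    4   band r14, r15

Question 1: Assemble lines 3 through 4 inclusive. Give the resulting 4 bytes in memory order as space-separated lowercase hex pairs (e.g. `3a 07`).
f8 ef 78 17

L3: goto op=0x1d:5|imm=-8:11 ⇒ 0xeff8 ⇒ little f8 ef
L4: band op=0x2:5|rd=14:4|rs=15:4|pad=0:3 ⇒ 0x1778 ⇒ little 78 17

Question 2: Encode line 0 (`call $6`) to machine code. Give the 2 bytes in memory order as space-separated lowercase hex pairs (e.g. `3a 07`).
06 88

0. call fields op=0x11:5|imm=6:11 → word 8806h → 06 88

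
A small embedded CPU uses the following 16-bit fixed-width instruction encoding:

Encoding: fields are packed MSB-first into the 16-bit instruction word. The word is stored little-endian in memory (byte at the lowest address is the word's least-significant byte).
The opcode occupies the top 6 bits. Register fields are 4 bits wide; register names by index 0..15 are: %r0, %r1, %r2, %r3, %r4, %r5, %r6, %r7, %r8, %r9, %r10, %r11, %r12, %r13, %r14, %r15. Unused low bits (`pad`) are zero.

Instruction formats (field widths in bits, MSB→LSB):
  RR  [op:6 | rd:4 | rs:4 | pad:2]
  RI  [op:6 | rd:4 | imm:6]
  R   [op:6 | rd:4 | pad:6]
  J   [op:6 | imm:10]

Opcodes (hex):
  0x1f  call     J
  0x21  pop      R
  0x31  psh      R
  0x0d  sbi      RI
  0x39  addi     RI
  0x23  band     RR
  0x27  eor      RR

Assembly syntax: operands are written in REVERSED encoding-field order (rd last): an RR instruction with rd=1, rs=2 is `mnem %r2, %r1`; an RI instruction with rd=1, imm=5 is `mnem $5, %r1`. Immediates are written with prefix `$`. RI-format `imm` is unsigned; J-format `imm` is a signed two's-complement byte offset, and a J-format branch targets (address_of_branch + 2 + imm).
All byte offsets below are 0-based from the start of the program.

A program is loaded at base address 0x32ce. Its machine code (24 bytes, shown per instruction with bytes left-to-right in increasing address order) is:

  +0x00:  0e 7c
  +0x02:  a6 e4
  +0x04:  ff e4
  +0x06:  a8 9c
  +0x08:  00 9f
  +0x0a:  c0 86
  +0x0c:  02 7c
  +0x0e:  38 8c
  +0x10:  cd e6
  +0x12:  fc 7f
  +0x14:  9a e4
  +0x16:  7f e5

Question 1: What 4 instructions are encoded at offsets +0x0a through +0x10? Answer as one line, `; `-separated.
pop %r11; call $2; band %r14, %r0; addi $13, %r11

@+0a  little-endian(c0 86) = 0x86c0
  op=0x86c0>>10=0x21 ⇒ pop (R)
  rd@[9:6]=0xb ⇒ %r11
@+0c  little-endian(02 7c) = 0x7c02
  op=0x7c02>>10=0x1f ⇒ call (J)
  imm@[9:0]=0x2 ⇒ $2
@+0e  little-endian(38 8c) = 0x8c38
  op=0x8c38>>10=0x23 ⇒ band (RR)
  rd@[9:6]=0x0 ⇒ %r0
  rs@[5:2]=0xe ⇒ %r14
@+10  little-endian(cd e6) = 0xe6cd
  op=0xe6cd>>10=0x39 ⇒ addi (RI)
  rd@[9:6]=0xb ⇒ %r11
  imm@[5:0]=0xd ⇒ $13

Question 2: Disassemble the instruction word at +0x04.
+0x04: ff e4 ⇒ word 0xe4ff (little)
  op=0xe4ff>>10=0x39 ⇒ addi (RI)
  rd@[9:6]=0x3 ⇒ %r3
  imm@[5:0]=0x3f ⇒ $63

addi $63, %r3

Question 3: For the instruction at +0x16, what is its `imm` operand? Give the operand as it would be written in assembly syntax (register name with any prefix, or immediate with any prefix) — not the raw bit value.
+0x16: 7f e5 ⇒ word 0xe57f (little)
  opcode bits[15:10]=0x39: addi/RI
  [9:6] rd=5 = %r5
  [5:0] imm=63 = $63

$63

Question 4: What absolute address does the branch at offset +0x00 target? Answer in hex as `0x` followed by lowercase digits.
off 0x00: read 0e 7c as little → 0x7c0e
  opcode bits[15:10]=0x1f: call/J
  [9:0] imm=14 = $14
  target = base 0x32ce + off 0x00 + 2 + imm 14 = 0x32de

0x32de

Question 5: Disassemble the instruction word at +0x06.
eor %r10, %r2

[06] a8 9c → 0x9ca8
  opcode bits[15:10]=0x27: eor/RR
  rd@[9:6]=0x2 ⇒ %r2
  rs@[5:2]=0xa ⇒ %r10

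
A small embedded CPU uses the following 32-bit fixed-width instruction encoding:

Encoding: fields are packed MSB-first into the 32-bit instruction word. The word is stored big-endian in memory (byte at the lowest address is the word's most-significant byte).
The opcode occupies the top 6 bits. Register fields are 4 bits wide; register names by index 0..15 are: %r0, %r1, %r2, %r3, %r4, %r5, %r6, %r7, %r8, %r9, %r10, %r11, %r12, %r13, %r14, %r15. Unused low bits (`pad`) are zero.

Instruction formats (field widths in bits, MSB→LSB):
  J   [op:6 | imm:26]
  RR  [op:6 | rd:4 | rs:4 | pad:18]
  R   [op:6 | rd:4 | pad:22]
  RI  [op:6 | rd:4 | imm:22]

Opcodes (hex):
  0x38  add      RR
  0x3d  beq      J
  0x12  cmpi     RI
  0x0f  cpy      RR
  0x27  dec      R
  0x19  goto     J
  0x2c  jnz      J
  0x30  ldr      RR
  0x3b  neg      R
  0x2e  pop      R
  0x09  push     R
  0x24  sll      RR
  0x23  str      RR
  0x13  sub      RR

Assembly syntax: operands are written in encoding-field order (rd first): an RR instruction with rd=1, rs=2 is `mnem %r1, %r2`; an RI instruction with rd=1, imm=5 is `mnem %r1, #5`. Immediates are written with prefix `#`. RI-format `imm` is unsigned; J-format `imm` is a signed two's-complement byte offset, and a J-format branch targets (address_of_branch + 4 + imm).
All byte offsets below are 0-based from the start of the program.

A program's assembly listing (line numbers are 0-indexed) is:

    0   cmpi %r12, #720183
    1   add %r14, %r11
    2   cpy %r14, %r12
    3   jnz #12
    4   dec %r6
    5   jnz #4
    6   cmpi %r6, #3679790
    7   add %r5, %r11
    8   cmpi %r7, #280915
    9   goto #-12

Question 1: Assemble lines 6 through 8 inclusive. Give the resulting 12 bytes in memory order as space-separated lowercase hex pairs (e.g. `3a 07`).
49 b8 26 2e e1 6c 00 00 49 c4 49 53

6. cmpi fields op=0x12:6|rd=6:4|imm=3679790:22 → word 49b8262eh → 49 b8 26 2e
7. add fields op=0x38:6|rd=5:4|rs=11:4|pad=0:18 → word e16c0000h → e1 6c 00 00
8. cmpi fields op=0x12:6|rd=7:4|imm=280915:22 → word 49c44953h → 49 c4 49 53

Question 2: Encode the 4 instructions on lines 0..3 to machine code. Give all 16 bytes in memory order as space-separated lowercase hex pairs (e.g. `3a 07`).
line 0 (cmpi): pack op=0x12:6|rd=12:4|imm=720183:22 = 0x4b0afd37; big→ 4b 0a fd 37
line 1 (add): pack op=0x38:6|rd=14:4|rs=11:4|pad=0:18 = 0xe3ac0000; big→ e3 ac 00 00
line 2 (cpy): pack op=0xf:6|rd=14:4|rs=12:4|pad=0:18 = 0x3fb00000; big→ 3f b0 00 00
line 3 (jnz): pack op=0x2c:6|imm=12:26 = 0xb000000c; big→ b0 00 00 0c

4b 0a fd 37 e3 ac 00 00 3f b0 00 00 b0 00 00 0c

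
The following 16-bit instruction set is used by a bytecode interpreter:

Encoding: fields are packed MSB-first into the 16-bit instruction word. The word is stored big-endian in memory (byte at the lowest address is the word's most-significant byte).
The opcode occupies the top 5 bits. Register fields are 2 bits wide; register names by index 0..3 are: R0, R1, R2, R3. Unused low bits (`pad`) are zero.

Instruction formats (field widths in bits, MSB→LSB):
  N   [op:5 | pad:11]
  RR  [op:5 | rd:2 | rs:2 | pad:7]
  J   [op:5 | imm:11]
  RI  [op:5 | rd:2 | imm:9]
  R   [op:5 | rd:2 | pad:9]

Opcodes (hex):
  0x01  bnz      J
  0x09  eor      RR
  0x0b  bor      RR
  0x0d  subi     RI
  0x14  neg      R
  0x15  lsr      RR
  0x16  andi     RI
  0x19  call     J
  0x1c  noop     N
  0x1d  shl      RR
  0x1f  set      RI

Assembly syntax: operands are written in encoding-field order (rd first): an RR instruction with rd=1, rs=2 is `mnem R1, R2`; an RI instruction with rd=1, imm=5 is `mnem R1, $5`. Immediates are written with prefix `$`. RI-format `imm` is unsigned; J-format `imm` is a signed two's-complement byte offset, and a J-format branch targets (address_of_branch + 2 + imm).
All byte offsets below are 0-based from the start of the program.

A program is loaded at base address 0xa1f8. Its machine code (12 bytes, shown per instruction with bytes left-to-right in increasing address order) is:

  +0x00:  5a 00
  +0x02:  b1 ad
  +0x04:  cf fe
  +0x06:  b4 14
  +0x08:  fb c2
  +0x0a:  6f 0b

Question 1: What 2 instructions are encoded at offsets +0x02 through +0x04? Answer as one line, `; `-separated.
andi R0, $429; call $-2

@+02  big-endian(b1 ad) = 0xb1ad
  top 5b → 0x16 → andi [RI]
  [10:9] rd=0 = R0
  [8:0] imm=429 = $429
@+04  big-endian(cf fe) = 0xcffe
  top 5b → 0x19 → call [J]
  [10:0] imm=2046 (s11→-2) = $-2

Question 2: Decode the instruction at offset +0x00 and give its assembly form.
bor R1, R0

+0x00: 5a 00 ⇒ word 0x5a00 (big)
  top 5b → 0xb → bor [RR]
  rd: (w>>9)&0x3=0x1 → R1
  rs: (w>>7)&0x3=0x0 → R0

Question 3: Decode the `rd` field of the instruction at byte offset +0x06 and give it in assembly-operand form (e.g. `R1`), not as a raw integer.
R2

[06] b4 14 → 0xb414
  opcode bits[15:11]=0x16: andi/RI
  rd@[10:9]=0x2 ⇒ R2
  imm@[8:0]=0x14 ⇒ $20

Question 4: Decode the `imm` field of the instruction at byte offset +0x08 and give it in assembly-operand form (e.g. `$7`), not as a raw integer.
off 0x08: read fb c2 as big → 0xfbc2
  opcode bits[15:11]=0x1f: set/RI
  rd: (w>>9)&0x3=0x1 → R1
  imm: (w>>0)&0x1ff=0x1c2 → $450

$450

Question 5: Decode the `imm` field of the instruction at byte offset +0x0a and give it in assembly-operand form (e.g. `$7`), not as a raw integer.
@+0a  big-endian(6f 0b) = 0x6f0b
  opcode bits[15:11]=0xd: subi/RI
  [10:9] rd=3 = R3
  [8:0] imm=267 = $267

$267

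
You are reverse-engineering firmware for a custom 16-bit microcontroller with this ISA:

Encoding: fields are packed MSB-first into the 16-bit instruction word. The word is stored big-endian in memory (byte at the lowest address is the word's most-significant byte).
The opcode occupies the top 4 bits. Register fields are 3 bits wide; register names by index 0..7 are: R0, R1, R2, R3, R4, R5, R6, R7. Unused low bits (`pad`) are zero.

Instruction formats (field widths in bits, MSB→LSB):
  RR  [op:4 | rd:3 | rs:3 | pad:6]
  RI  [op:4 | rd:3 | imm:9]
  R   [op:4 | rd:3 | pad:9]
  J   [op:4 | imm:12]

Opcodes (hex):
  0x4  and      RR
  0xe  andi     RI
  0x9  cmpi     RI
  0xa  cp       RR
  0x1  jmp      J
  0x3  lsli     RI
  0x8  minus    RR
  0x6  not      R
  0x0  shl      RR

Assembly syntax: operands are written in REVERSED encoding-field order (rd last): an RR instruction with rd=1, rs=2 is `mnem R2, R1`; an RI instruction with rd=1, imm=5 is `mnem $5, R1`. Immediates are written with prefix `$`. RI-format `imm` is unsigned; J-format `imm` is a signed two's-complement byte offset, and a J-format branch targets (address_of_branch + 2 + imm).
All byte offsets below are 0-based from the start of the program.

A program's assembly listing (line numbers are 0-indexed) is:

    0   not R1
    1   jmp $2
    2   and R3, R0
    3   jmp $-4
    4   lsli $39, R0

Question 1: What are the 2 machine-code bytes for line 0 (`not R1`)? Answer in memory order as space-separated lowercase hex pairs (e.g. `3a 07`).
62 00

L0: not op=0x6:4|rd=1:3|pad=0:9 ⇒ 0x6200 ⇒ big 62 00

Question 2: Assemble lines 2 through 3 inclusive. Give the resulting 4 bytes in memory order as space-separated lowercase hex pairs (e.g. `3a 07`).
40 c0 1f fc

L2: and op=0x4:4|rd=0:3|rs=3:3|pad=0:6 ⇒ 0x40c0 ⇒ big 40 c0
L3: jmp op=0x1:4|imm=-4:12 ⇒ 0x1ffc ⇒ big 1f fc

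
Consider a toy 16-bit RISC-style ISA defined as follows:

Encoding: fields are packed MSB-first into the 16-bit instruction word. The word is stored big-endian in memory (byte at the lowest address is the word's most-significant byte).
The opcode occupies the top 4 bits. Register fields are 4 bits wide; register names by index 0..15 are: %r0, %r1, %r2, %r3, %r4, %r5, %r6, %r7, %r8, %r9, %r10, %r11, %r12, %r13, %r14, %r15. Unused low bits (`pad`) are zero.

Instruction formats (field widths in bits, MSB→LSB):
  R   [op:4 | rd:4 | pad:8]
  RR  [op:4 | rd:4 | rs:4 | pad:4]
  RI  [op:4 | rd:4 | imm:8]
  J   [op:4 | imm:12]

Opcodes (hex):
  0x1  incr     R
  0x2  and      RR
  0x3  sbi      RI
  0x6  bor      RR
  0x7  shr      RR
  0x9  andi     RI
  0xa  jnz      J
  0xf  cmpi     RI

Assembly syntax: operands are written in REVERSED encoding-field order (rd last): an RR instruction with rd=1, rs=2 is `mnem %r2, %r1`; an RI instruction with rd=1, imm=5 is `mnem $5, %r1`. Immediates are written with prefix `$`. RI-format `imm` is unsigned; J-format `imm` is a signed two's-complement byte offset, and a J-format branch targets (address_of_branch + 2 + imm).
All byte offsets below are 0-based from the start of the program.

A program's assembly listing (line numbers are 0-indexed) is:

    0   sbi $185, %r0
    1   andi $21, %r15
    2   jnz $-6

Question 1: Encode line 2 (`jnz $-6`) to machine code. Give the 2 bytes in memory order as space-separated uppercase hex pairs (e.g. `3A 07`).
AF FA

line 2 (jnz): pack op=0xa:4|imm=-6:12 = 0xaffa; big→ af fa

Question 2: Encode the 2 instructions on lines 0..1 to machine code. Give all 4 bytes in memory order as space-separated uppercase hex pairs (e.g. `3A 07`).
30 B9 9F 15

L0: sbi op=0x3:4|rd=0:4|imm=185:8 ⇒ 0x30b9 ⇒ big 30 b9
L1: andi op=0x9:4|rd=15:4|imm=21:8 ⇒ 0x9f15 ⇒ big 9f 15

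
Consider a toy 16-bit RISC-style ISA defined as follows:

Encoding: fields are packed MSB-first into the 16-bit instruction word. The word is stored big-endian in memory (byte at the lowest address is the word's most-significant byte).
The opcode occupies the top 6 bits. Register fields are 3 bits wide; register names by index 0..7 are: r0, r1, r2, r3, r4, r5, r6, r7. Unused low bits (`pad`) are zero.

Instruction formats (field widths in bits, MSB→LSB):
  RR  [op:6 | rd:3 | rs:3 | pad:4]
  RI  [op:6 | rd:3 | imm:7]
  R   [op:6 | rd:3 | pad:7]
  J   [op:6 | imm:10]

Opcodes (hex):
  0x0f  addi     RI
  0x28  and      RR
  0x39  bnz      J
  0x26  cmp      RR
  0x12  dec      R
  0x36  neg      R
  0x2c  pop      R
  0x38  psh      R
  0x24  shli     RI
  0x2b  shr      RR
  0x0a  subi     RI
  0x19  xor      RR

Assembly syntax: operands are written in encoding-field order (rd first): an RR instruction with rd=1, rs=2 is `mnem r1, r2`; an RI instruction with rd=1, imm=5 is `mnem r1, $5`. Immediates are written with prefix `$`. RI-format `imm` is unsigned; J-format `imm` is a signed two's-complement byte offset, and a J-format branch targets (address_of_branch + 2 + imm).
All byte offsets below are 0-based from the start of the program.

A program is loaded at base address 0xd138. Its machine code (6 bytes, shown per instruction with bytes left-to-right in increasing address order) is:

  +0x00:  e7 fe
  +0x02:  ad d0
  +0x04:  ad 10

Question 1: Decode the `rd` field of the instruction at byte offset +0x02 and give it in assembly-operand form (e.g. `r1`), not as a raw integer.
off 0x02: read ad d0 as big → 0xadd0
  op=0xadd0>>10=0x2b ⇒ shr (RR)
  rd: (w>>7)&0x7=0x3 → r3
  rs: (w>>4)&0x7=0x5 → r5

r3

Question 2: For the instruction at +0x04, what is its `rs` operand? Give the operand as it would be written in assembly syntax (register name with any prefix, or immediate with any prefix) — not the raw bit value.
[04] ad 10 → 0xad10
  opcode bits[15:10]=0x2b: shr/RR
  rd: (w>>7)&0x7=0x2 → r2
  rs: (w>>4)&0x7=0x1 → r1

r1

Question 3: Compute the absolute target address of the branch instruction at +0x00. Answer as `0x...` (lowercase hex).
+0x00: e7 fe ⇒ word 0xe7fe (big)
  top 6b → 0x39 → bnz [J]
  imm: (w>>0)&0x3ff=0x3fe (s10→-2) → $-2
  target = base 0xd138 + off 0x00 + 2 + imm -2 = 0xd138

0xd138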